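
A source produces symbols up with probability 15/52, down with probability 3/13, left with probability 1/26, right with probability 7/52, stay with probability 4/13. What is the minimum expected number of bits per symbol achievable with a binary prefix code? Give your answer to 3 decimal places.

2.173 bits/symbol

Repeatedly combine the two least-probable nodes; the expected code length is the sum of the merged weights.
merge 1/26 + 7/52 → 9/52
merge 9/52 + 3/13 → 21/52
merge 15/52 + 4/13 → 31/52
merge 21/52 + 31/52 → 1
L = 9/52 + 21/52 + 31/52 + 1 = 113/52 ≈ 2.173 bits/symbol.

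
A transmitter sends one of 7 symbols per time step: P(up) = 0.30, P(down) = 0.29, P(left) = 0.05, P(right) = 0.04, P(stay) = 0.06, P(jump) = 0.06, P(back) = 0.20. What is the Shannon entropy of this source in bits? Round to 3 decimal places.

H = −Σ pᵢ log₂ pᵢ.
−0.30·log₂(0.30) = 0.5211
−0.29·log₂(0.29) = 0.5179
−0.05·log₂(0.05) = 0.2161
−0.04·log₂(0.04) = 0.1858
−0.06·log₂(0.06) = 0.2435
−0.06·log₂(0.06) = 0.2435
−0.20·log₂(0.20) = 0.4644
Sum ≈ 2.3923 → 2.392 bits.

2.392 bits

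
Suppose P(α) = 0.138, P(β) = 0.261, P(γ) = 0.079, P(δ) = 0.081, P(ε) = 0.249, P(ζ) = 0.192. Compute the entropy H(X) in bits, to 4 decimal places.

H = −Σ pᵢ log₂ pᵢ.
−0.138·log₂(0.138) = 0.3943
−0.261·log₂(0.261) = 0.5058
−0.079·log₂(0.079) = 0.2893
−0.081·log₂(0.081) = 0.2937
−0.249·log₂(0.249) = 0.4994
−0.192·log₂(0.192) = 0.4571
Sum ≈ 2.4396 → 2.4396 bits.

2.4396 bits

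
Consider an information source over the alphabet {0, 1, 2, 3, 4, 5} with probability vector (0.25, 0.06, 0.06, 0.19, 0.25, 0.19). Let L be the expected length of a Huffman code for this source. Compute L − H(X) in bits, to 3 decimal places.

0.032 bits

Entropy H = −Σ p log₂ p ≈ 2.3975 bits.
Huffman merges: 3/50+3/50→3/25; 3/25+19/100→31/100; 19/100+1/4→11/25; 1/4+31/100→14/25; 11/25+14/25→1. L = 243/100 ≈ 2.4300.
L − H = 2.4300 − 2.3975 = 0.032 bits.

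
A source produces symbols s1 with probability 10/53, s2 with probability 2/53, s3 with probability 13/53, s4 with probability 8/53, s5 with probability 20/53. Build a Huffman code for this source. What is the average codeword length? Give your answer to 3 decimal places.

2.189 bits/symbol

Repeatedly combine the two least-probable nodes; the expected code length is the sum of the merged weights.
merge 2/53 + 8/53 → 10/53
merge 10/53 + 10/53 → 20/53
merge 13/53 + 20/53 → 33/53
merge 20/53 + 33/53 → 1
L = 10/53 + 20/53 + 33/53 + 1 = 116/53 ≈ 2.189 bits/symbol.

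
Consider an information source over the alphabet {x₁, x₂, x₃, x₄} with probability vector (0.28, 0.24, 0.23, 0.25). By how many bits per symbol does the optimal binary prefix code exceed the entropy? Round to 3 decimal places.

0.004 bits

Entropy H = −Σ p log₂ p ≈ 1.9960 bits.
Huffman merges: 23/100+6/25→47/100; 1/4+7/25→53/100; 47/100+53/100→1. L = 2 ≈ 2.0000.
L − H = 2.0000 − 1.9960 = 0.004 bits.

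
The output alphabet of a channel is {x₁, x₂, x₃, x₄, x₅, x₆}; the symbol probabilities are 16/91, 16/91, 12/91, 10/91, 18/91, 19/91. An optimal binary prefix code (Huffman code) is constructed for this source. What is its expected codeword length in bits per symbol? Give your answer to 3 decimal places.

2.593 bits/symbol

Repeatedly combine the two least-probable nodes; the expected code length is the sum of the merged weights.
merge 10/91 + 12/91 → 22/91
merge 16/91 + 16/91 → 32/91
merge 18/91 + 19/91 → 37/91
merge 22/91 + 32/91 → 54/91
merge 37/91 + 54/91 → 1
L = 22/91 + 32/91 + 37/91 + 54/91 + 1 = 236/91 ≈ 2.593 bits/symbol.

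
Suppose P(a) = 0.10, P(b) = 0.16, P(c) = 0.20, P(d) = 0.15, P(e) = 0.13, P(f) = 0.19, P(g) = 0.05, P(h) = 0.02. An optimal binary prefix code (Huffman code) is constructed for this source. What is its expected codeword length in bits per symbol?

Repeatedly combine the two least-probable nodes; the expected code length is the sum of the merged weights.
merge 1/50 + 1/20 → 7/100
merge 7/100 + 1/10 → 17/100
merge 13/100 + 3/20 → 7/25
merge 4/25 + 17/100 → 33/100
merge 19/100 + 1/5 → 39/100
merge 7/25 + 33/100 → 61/100
merge 39/100 + 61/100 → 1
L = 7/100 + 17/100 + 7/25 + 33/100 + 39/100 + 61/100 + 1 = 57/20 = 2.85 bits/symbol.

2.85 bits/symbol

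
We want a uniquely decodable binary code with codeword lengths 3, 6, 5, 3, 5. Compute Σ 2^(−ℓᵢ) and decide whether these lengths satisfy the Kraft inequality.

0.328125; yes

With common denominator 2^6 = 64: Σ 2^(−ℓᵢ) = 8/64 + 1/64 + 2/64 + 8/64 + 2/64 = 21/64 = 0.328125.
Kraft's inequality requires Σ ≤ 1; here Σ = 0.328125 ≤ 1, so such a prefix code exists.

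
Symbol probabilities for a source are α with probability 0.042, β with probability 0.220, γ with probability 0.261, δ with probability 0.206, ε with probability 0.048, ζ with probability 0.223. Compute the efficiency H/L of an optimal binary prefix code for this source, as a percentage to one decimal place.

98.1%

Entropy H = −Σ p log₂ p ≈ 2.3410 bits.
Huffman merges: 21/500+6/125→9/100; 9/100+103/500→37/125; 11/50+223/1000→443/1000; 261/1000+37/125→557/1000; 443/1000+557/1000→1. L = 1193/500 ≈ 2.3860.
Efficiency = H/L = 2.3410/2.3860 = 98.1%.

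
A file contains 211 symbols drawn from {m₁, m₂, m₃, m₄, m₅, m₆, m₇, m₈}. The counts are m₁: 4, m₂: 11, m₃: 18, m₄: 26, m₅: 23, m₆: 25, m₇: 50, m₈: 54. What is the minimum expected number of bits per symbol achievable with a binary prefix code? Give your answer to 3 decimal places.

Probabilities are the counts divided by 211.
Repeatedly combine the two least-probable nodes; the expected code length is the sum of the merged weights.
merge 4/211 + 11/211 → 15/211
merge 15/211 + 18/211 → 33/211
merge 23/211 + 25/211 → 48/211
merge 26/211 + 33/211 → 59/211
merge 48/211 + 50/211 → 98/211
merge 54/211 + 59/211 → 113/211
merge 98/211 + 113/211 → 1
L = 15/211 + 33/211 + 48/211 + 59/211 + 98/211 + 113/211 + 1 = 577/211 ≈ 2.735 bits/symbol.

2.735 bits/symbol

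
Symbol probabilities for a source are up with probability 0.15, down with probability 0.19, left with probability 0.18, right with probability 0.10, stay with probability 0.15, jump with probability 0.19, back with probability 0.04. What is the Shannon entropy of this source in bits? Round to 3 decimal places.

H = −Σ pᵢ log₂ pᵢ.
−0.15·log₂(0.15) = 0.4105
−0.19·log₂(0.19) = 0.4552
−0.18·log₂(0.18) = 0.4453
−0.10·log₂(0.10) = 0.3322
−0.15·log₂(0.15) = 0.4105
−0.19·log₂(0.19) = 0.4552
−0.04·log₂(0.04) = 0.1858
Sum ≈ 2.6948 → 2.695 bits.

2.695 bits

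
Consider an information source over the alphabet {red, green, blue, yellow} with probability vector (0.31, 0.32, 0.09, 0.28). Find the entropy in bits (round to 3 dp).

1.877 bits

H = −Σ pᵢ log₂ pᵢ.
−0.31·log₂(0.31) = 0.5238
−0.32·log₂(0.32) = 0.5260
−0.09·log₂(0.09) = 0.3127
−0.28·log₂(0.28) = 0.5142
Sum ≈ 1.8767 → 1.877 bits.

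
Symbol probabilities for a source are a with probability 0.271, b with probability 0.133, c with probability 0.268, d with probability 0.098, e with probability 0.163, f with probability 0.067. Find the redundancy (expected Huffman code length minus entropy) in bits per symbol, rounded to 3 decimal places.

Entropy H = −Σ p log₂ p ≈ 2.4229 bits.
Huffman merges: 67/1000+49/500→33/200; 133/1000+163/1000→37/125; 33/200+67/250→433/1000; 271/1000+37/125→567/1000; 433/1000+567/1000→1. L = 2461/1000 ≈ 2.4610.
L − H = 2.4610 − 2.4229 = 0.038 bits.

0.038 bits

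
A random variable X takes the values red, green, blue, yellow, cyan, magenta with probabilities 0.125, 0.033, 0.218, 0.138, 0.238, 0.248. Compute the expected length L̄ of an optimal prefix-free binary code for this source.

Repeatedly combine the two least-probable nodes; the expected code length is the sum of the merged weights.
merge 33/1000 + 1/8 → 79/500
merge 69/500 + 79/500 → 37/125
merge 109/500 + 119/500 → 57/125
merge 31/125 + 37/125 → 68/125
merge 57/125 + 68/125 → 1
L = 79/500 + 37/125 + 57/125 + 68/125 + 1 = 1227/500 = 2.454 bits/symbol.

2.454 bits/symbol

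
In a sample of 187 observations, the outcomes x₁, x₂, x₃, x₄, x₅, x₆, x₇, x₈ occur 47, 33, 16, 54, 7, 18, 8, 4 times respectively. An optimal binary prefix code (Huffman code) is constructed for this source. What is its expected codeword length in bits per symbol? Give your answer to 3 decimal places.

2.620 bits/symbol

Probabilities are the counts divided by 187.
Repeatedly combine the two least-probable nodes; the expected code length is the sum of the merged weights.
merge 4/187 + 7/187 → 1/17
merge 8/187 + 1/17 → 19/187
merge 16/187 + 18/187 → 2/11
merge 19/187 + 3/17 → 52/187
merge 2/11 + 47/187 → 81/187
merge 52/187 + 54/187 → 106/187
merge 81/187 + 106/187 → 1
L = 1/17 + 19/187 + 2/11 + 52/187 + 81/187 + 106/187 + 1 = 490/187 ≈ 2.620 bits/symbol.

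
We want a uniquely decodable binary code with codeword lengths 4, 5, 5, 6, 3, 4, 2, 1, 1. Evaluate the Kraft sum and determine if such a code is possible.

With common denominator 2^6 = 64: Σ 2^(−ℓᵢ) = 4/64 + 2/64 + 2/64 + 1/64 + 8/64 + 4/64 + 16/64 + 32/64 + 32/64 = 101/64 = 1.578125.
Kraft's inequality requires Σ ≤ 1; here Σ = 1.578125 > 1, so no such prefix code exists.

1.578125; no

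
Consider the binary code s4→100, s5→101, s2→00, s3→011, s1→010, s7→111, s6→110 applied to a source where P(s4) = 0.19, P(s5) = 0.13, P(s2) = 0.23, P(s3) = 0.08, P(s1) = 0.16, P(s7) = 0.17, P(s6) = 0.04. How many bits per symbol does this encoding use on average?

2.77 bits/symbol

L̄ = Σ pᵢ·ℓᵢ = 0.19·3 + 0.13·3 + 0.23·2 + 0.08·3 + 0.16·3 + 0.17·3 + 0.04·3 = 2.77 bits/symbol.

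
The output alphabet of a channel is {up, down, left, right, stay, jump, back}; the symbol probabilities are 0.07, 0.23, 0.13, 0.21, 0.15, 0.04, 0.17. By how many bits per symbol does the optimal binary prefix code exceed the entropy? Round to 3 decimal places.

0.027 bits

Entropy H = −Σ p log₂ p ≈ 2.6426 bits.
Huffman merges: 1/25+7/100→11/100; 11/100+13/100→6/25; 3/20+17/100→8/25; 21/100+23/100→11/25; 6/25+8/25→14/25; 11/25+14/25→1. L = 267/100 ≈ 2.6700.
L − H = 2.6700 − 2.6426 = 0.027 bits.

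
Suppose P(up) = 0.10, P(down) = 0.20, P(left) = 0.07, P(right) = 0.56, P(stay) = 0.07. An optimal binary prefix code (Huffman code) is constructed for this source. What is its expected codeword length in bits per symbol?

Repeatedly combine the two least-probable nodes; the expected code length is the sum of the merged weights.
merge 7/100 + 7/100 → 7/50
merge 1/10 + 7/50 → 6/25
merge 1/5 + 6/25 → 11/25
merge 11/25 + 14/25 → 1
L = 7/50 + 6/25 + 11/25 + 1 = 91/50 = 1.82 bits/symbol.

1.82 bits/symbol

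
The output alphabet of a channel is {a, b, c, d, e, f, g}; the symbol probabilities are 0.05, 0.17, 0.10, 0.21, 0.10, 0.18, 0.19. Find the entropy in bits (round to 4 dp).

2.6884 bits

H = −Σ pᵢ log₂ pᵢ.
−0.05·log₂(0.05) = 0.2161
−0.17·log₂(0.17) = 0.4346
−0.10·log₂(0.10) = 0.3322
−0.21·log₂(0.21) = 0.4728
−0.10·log₂(0.10) = 0.3322
−0.18·log₂(0.18) = 0.4453
−0.19·log₂(0.19) = 0.4552
Sum ≈ 2.6884 → 2.6884 bits.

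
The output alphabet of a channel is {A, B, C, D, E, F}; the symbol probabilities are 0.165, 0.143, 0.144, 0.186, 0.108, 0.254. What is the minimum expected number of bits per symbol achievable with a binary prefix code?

Repeatedly combine the two least-probable nodes; the expected code length is the sum of the merged weights.
merge 27/250 + 143/1000 → 251/1000
merge 18/125 + 33/200 → 309/1000
merge 93/500 + 251/1000 → 437/1000
merge 127/500 + 309/1000 → 563/1000
merge 437/1000 + 563/1000 → 1
L = 251/1000 + 309/1000 + 437/1000 + 563/1000 + 1 = 64/25 = 2.56 bits/symbol.

2.56 bits/symbol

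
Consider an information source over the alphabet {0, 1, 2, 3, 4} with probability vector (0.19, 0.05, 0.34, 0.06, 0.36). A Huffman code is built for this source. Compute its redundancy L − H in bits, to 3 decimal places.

0.075 bits

Entropy H = −Σ p log₂ p ≈ 1.9746 bits.
Huffman merges: 1/20+3/50→11/100; 11/100+19/100→3/10; 3/10+17/50→16/25; 9/25+16/25→1. L = 41/20 ≈ 2.0500.
L − H = 2.0500 − 1.9746 = 0.075 bits.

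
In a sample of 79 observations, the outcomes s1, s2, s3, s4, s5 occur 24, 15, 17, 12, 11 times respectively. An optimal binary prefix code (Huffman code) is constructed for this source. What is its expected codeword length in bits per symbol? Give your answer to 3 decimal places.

2.291 bits/symbol

Probabilities are the counts divided by 79.
Repeatedly combine the two least-probable nodes; the expected code length is the sum of the merged weights.
merge 11/79 + 12/79 → 23/79
merge 15/79 + 17/79 → 32/79
merge 23/79 + 24/79 → 47/79
merge 32/79 + 47/79 → 1
L = 23/79 + 32/79 + 47/79 + 1 = 181/79 ≈ 2.291 bits/symbol.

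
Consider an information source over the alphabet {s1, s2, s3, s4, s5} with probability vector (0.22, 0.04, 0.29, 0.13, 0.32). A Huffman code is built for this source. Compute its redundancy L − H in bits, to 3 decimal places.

0.077 bits

Entropy H = −Σ p log₂ p ≈ 2.0929 bits.
Huffman merges: 1/25+13/100→17/100; 17/100+11/50→39/100; 29/100+8/25→61/100; 39/100+61/100→1. L = 217/100 ≈ 2.1700.
L − H = 2.1700 − 2.0929 = 0.077 bits.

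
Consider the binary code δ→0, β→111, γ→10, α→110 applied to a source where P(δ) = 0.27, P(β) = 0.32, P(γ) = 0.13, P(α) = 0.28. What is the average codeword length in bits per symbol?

2.33 bits/symbol

L̄ = Σ pᵢ·ℓᵢ = 0.27·1 + 0.32·3 + 0.13·2 + 0.28·3 = 2.33 bits/symbol.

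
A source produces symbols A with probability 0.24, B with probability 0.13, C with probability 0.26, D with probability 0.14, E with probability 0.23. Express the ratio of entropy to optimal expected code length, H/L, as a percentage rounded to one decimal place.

Entropy H = −Σ p log₂ p ≈ 2.2668 bits.
Huffman merges: 13/100+7/50→27/100; 23/100+6/25→47/100; 13/50+27/100→53/100; 47/100+53/100→1. L = 227/100 ≈ 2.2700.
Efficiency = H/L = 2.2668/2.2700 = 99.9%.

99.9%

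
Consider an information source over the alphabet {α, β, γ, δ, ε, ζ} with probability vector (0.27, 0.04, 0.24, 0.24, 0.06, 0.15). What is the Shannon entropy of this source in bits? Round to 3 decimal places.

2.338 bits

H = −Σ pᵢ log₂ pᵢ.
−0.27·log₂(0.27) = 0.5100
−0.04·log₂(0.04) = 0.1858
−0.24·log₂(0.24) = 0.4941
−0.24·log₂(0.24) = 0.4941
−0.06·log₂(0.06) = 0.2435
−0.15·log₂(0.15) = 0.4105
Sum ≈ 2.3381 → 2.338 bits.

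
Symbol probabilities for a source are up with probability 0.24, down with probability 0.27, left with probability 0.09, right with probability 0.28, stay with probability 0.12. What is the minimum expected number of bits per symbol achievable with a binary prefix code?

Repeatedly combine the two least-probable nodes; the expected code length is the sum of the merged weights.
merge 9/100 + 3/25 → 21/100
merge 21/100 + 6/25 → 9/20
merge 27/100 + 7/25 → 11/20
merge 9/20 + 11/20 → 1
L = 21/100 + 9/20 + 11/20 + 1 = 221/100 = 2.21 bits/symbol.

2.21 bits/symbol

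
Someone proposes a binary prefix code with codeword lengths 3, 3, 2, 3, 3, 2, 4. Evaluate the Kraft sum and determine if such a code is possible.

1.0625; no

With common denominator 2^4 = 16: Σ 2^(−ℓᵢ) = 2/16 + 2/16 + 4/16 + 2/16 + 2/16 + 4/16 + 1/16 = 17/16 = 1.0625.
Kraft's inequality requires Σ ≤ 1; here Σ = 1.0625 > 1, so no such prefix code exists.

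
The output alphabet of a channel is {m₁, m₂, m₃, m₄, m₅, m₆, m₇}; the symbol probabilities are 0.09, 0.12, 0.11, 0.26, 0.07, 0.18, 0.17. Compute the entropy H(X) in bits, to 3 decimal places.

H = −Σ pᵢ log₂ pᵢ.
−0.09·log₂(0.09) = 0.3127
−0.12·log₂(0.12) = 0.3671
−0.11·log₂(0.11) = 0.3503
−0.26·log₂(0.26) = 0.5053
−0.07·log₂(0.07) = 0.2686
−0.18·log₂(0.18) = 0.4453
−0.17·log₂(0.17) = 0.4346
Sum ≈ 2.6837 → 2.684 bits.

2.684 bits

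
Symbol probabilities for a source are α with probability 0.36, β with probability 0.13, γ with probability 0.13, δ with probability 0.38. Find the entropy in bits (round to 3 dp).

1.826 bits

H = −Σ pᵢ log₂ pᵢ.
−0.36·log₂(0.36) = 0.5306
−0.13·log₂(0.13) = 0.3826
−0.13·log₂(0.13) = 0.3826
−0.38·log₂(0.38) = 0.5305
Sum ≈ 1.8264 → 1.826 bits.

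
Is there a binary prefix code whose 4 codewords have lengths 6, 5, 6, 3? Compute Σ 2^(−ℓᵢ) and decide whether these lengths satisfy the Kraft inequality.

0.1875; yes

With common denominator 2^6 = 64: Σ 2^(−ℓᵢ) = 1/64 + 2/64 + 1/64 + 8/64 = 12/64 = 0.1875.
Kraft's inequality requires Σ ≤ 1; here Σ = 0.1875 ≤ 1, so such a prefix code exists.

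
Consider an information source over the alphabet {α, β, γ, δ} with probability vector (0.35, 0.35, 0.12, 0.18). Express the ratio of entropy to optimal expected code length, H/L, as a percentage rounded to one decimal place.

Entropy H = −Σ p log₂ p ≈ 1.8726 bits.
Huffman merges: 3/25+9/50→3/10; 3/10+7/20→13/20; 7/20+13/20→1. L = 39/20 ≈ 1.9500.
Efficiency = H/L = 1.8726/1.9500 = 96.0%.

96.0%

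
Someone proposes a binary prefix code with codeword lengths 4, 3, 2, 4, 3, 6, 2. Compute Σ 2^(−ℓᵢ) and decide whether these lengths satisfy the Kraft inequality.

With common denominator 2^6 = 64: Σ 2^(−ℓᵢ) = 4/64 + 8/64 + 16/64 + 4/64 + 8/64 + 1/64 + 16/64 = 57/64 = 0.890625.
Kraft's inequality requires Σ ≤ 1; here Σ = 0.890625 ≤ 1, so such a prefix code exists.

0.890625; yes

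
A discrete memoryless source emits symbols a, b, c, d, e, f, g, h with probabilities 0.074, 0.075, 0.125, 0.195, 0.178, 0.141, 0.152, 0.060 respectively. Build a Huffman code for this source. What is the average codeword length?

2.939 bits/symbol

Repeatedly combine the two least-probable nodes; the expected code length is the sum of the merged weights.
merge 3/50 + 37/500 → 67/500
merge 3/40 + 1/8 → 1/5
merge 67/500 + 141/1000 → 11/40
merge 19/125 + 89/500 → 33/100
merge 39/200 + 1/5 → 79/200
merge 11/40 + 33/100 → 121/200
merge 79/200 + 121/200 → 1
L = 67/500 + 1/5 + 11/40 + 33/100 + 79/200 + 121/200 + 1 = 2939/1000 = 2.939 bits/symbol.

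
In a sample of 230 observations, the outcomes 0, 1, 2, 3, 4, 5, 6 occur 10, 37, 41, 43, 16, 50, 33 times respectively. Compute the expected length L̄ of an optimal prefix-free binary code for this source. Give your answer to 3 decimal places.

2.709 bits/symbol

Probabilities are the counts divided by 230.
Repeatedly combine the two least-probable nodes; the expected code length is the sum of the merged weights.
merge 1/23 + 8/115 → 13/115
merge 13/115 + 33/230 → 59/230
merge 37/230 + 41/230 → 39/115
merge 43/230 + 5/23 → 93/230
merge 59/230 + 39/115 → 137/230
merge 93/230 + 137/230 → 1
L = 13/115 + 59/230 + 39/115 + 93/230 + 137/230 + 1 = 623/230 ≈ 2.709 bits/symbol.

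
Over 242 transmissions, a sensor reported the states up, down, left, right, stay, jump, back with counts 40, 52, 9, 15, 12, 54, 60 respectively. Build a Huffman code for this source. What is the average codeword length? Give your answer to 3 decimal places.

Probabilities are the counts divided by 242.
Repeatedly combine the two least-probable nodes; the expected code length is the sum of the merged weights.
merge 9/242 + 6/121 → 21/242
merge 15/242 + 21/242 → 18/121
merge 18/121 + 20/121 → 38/121
merge 26/121 + 27/121 → 53/121
merge 30/121 + 38/121 → 68/121
merge 53/121 + 68/121 → 1
L = 21/242 + 18/121 + 38/121 + 53/121 + 68/121 + 1 = 617/242 ≈ 2.550 bits/symbol.

2.550 bits/symbol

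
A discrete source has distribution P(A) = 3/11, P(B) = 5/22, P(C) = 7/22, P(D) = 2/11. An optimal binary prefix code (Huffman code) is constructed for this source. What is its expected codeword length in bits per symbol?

Repeatedly combine the two least-probable nodes; the expected code length is the sum of the merged weights.
merge 2/11 + 5/22 → 9/22
merge 3/11 + 7/22 → 13/22
merge 9/22 + 13/22 → 1
L = 9/22 + 13/22 + 1 = 2 bits/symbol.

2 bits/symbol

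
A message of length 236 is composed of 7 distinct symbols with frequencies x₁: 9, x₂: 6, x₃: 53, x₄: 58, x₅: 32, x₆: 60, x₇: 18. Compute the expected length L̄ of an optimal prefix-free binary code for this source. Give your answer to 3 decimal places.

2.479 bits/symbol

Probabilities are the counts divided by 236.
Repeatedly combine the two least-probable nodes; the expected code length is the sum of the merged weights.
merge 3/118 + 9/236 → 15/236
merge 15/236 + 9/118 → 33/236
merge 8/59 + 33/236 → 65/236
merge 53/236 + 29/118 → 111/236
merge 15/59 + 65/236 → 125/236
merge 111/236 + 125/236 → 1
L = 15/236 + 33/236 + 65/236 + 111/236 + 125/236 + 1 = 585/236 ≈ 2.479 bits/symbol.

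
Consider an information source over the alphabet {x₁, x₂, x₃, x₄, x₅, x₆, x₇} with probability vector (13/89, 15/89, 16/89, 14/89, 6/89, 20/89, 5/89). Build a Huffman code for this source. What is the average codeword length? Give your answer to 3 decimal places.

2.719 bits/symbol

Repeatedly combine the two least-probable nodes; the expected code length is the sum of the merged weights.
merge 5/89 + 6/89 → 11/89
merge 11/89 + 13/89 → 24/89
merge 14/89 + 15/89 → 29/89
merge 16/89 + 20/89 → 36/89
merge 24/89 + 29/89 → 53/89
merge 36/89 + 53/89 → 1
L = 11/89 + 24/89 + 29/89 + 36/89 + 53/89 + 1 = 242/89 ≈ 2.719 bits/symbol.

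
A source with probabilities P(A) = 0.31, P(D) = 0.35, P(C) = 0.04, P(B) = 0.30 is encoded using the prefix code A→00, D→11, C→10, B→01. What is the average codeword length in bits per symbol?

L̄ = Σ pᵢ·ℓᵢ = 0.31·2 + 0.35·2 + 0.04·2 + 0.30·2 = 2 bits/symbol.

2 bits/symbol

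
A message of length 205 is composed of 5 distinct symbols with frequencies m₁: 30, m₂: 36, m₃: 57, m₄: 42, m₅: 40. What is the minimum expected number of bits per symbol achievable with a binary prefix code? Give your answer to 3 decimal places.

Probabilities are the counts divided by 205.
Repeatedly combine the two least-probable nodes; the expected code length is the sum of the merged weights.
merge 6/41 + 36/205 → 66/205
merge 8/41 + 42/205 → 2/5
merge 57/205 + 66/205 → 3/5
merge 2/5 + 3/5 → 1
L = 66/205 + 2/5 + 3/5 + 1 = 476/205 ≈ 2.322 bits/symbol.

2.322 bits/symbol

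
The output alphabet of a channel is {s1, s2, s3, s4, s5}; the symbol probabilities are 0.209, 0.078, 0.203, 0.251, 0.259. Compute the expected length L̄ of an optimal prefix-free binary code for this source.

Repeatedly combine the two least-probable nodes; the expected code length is the sum of the merged weights.
merge 39/500 + 203/1000 → 281/1000
merge 209/1000 + 251/1000 → 23/50
merge 259/1000 + 281/1000 → 27/50
merge 23/50 + 27/50 → 1
L = 281/1000 + 23/50 + 27/50 + 1 = 2281/1000 = 2.281 bits/symbol.

2.281 bits/symbol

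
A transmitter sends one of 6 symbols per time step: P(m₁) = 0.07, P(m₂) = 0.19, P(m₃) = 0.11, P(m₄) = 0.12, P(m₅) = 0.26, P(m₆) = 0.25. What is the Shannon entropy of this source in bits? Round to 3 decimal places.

H = −Σ pᵢ log₂ pᵢ.
−0.07·log₂(0.07) = 0.2686
−0.19·log₂(0.19) = 0.4552
−0.11·log₂(0.11) = 0.3503
−0.12·log₂(0.12) = 0.3671
−0.26·log₂(0.26) = 0.5053
−0.25·log₂(0.25) = 0.5000
Sum ≈ 2.4464 → 2.446 bits.

2.446 bits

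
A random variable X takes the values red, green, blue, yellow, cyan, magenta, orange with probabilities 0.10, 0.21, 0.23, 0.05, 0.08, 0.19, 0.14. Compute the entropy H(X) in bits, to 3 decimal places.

2.653 bits

H = −Σ pᵢ log₂ pᵢ.
−0.10·log₂(0.10) = 0.3322
−0.21·log₂(0.21) = 0.4728
−0.23·log₂(0.23) = 0.4877
−0.05·log₂(0.05) = 0.2161
−0.08·log₂(0.08) = 0.2915
−0.19·log₂(0.19) = 0.4552
−0.14·log₂(0.14) = 0.3971
Sum ≈ 2.6526 → 2.653 bits.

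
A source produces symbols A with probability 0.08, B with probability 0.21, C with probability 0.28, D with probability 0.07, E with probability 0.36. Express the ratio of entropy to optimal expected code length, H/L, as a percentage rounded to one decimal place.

Entropy H = −Σ p log₂ p ≈ 2.0777 bits.
Huffman merges: 7/100+2/25→3/20; 3/20+21/100→9/25; 7/25+9/25→16/25; 9/25+16/25→1. L = 43/20 ≈ 2.1500.
Efficiency = H/L = 2.0777/2.1500 = 96.6%.

96.6%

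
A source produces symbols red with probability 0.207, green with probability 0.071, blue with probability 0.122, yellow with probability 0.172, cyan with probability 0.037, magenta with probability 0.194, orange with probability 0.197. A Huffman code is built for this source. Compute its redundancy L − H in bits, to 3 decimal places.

0.059 bits

Entropy H = −Σ p log₂ p ≈ 2.6451 bits.
Huffman merges: 37/1000+71/1000→27/250; 27/250+61/500→23/100; 43/250+97/500→183/500; 197/1000+207/1000→101/250; 23/100+183/500→149/250; 101/250+149/250→1. L = 338/125 ≈ 2.7040.
L − H = 2.7040 − 2.6451 = 0.059 bits.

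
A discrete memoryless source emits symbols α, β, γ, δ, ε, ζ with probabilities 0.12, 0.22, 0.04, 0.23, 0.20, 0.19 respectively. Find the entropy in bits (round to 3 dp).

H = −Σ pᵢ log₂ pᵢ.
−0.12·log₂(0.12) = 0.3671
−0.22·log₂(0.22) = 0.4806
−0.04·log₂(0.04) = 0.1858
−0.23·log₂(0.23) = 0.4877
−0.20·log₂(0.20) = 0.4644
−0.19·log₂(0.19) = 0.4552
Sum ≈ 2.4407 → 2.441 bits.

2.441 bits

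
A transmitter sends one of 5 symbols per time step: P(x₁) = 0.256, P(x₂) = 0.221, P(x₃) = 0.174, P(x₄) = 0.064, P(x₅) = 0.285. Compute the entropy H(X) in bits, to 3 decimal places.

H = −Σ pᵢ log₂ pᵢ.
−0.256·log₂(0.256) = 0.5032
−0.221·log₂(0.221) = 0.4813
−0.174·log₂(0.174) = 0.4390
−0.064·log₂(0.064) = 0.2538
−0.285·log₂(0.285) = 0.5161
Sum ≈ 2.1935 → 2.193 bits.

2.193 bits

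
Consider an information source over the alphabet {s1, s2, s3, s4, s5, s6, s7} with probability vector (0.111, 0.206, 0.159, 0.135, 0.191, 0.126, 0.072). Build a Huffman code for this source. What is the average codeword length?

2.786 bits/symbol

Repeatedly combine the two least-probable nodes; the expected code length is the sum of the merged weights.
merge 9/125 + 111/1000 → 183/1000
merge 63/500 + 27/200 → 261/1000
merge 159/1000 + 183/1000 → 171/500
merge 191/1000 + 103/500 → 397/1000
merge 261/1000 + 171/500 → 603/1000
merge 397/1000 + 603/1000 → 1
L = 183/1000 + 261/1000 + 171/500 + 397/1000 + 603/1000 + 1 = 1393/500 = 2.786 bits/symbol.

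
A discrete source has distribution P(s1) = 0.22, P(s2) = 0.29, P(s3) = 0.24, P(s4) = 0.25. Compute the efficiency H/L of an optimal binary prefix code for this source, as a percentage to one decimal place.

Entropy H = −Σ p log₂ p ≈ 1.9926 bits.
Huffman merges: 11/50+6/25→23/50; 1/4+29/100→27/50; 23/50+27/50→1. L = 2 ≈ 2.0000.
Efficiency = H/L = 1.9926/2.0000 = 99.6%.

99.6%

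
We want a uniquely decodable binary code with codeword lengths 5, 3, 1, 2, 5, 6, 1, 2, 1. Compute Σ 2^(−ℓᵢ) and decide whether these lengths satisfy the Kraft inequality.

2.203125; no

With common denominator 2^6 = 64: Σ 2^(−ℓᵢ) = 2/64 + 8/64 + 32/64 + 16/64 + 2/64 + 1/64 + 32/64 + 16/64 + 32/64 = 141/64 = 2.203125.
Kraft's inequality requires Σ ≤ 1; here Σ = 2.203125 > 1, so no such prefix code exists.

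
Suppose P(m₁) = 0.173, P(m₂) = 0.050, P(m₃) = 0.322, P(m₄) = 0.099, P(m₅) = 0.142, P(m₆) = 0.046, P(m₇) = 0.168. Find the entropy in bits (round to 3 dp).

H = −Σ pᵢ log₂ pᵢ.
−0.173·log₂(0.173) = 0.4379
−0.050·log₂(0.050) = 0.2161
−0.322·log₂(0.322) = 0.5264
−0.099·log₂(0.099) = 0.3303
−0.142·log₂(0.142) = 0.3999
−0.046·log₂(0.046) = 0.2043
−0.168·log₂(0.168) = 0.4323
Sum ≈ 2.5473 → 2.547 bits.

2.547 bits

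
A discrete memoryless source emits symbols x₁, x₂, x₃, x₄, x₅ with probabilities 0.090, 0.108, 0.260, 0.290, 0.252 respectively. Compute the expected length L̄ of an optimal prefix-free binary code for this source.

2.198 bits/symbol

Repeatedly combine the two least-probable nodes; the expected code length is the sum of the merged weights.
merge 9/100 + 27/250 → 99/500
merge 99/500 + 63/250 → 9/20
merge 13/50 + 29/100 → 11/20
merge 9/20 + 11/20 → 1
L = 99/500 + 9/20 + 11/20 + 1 = 1099/500 = 2.198 bits/symbol.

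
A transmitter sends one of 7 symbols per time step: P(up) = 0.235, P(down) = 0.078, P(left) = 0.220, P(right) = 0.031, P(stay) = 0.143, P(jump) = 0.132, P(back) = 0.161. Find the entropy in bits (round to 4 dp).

2.6251 bits

H = −Σ pᵢ log₂ pᵢ.
−0.235·log₂(0.235) = 0.4910
−0.078·log₂(0.078) = 0.2871
−0.220·log₂(0.220) = 0.4806
−0.031·log₂(0.031) = 0.1554
−0.143·log₂(0.143) = 0.4012
−0.132·log₂(0.132) = 0.3856
−0.161·log₂(0.161) = 0.4242
Sum ≈ 2.6251 → 2.6251 bits.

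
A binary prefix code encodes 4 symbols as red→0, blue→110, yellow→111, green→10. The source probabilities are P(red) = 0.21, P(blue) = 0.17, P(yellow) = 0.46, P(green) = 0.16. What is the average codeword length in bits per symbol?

L̄ = Σ pᵢ·ℓᵢ = 0.21·1 + 0.17·3 + 0.46·3 + 0.16·2 = 2.42 bits/symbol.

2.42 bits/symbol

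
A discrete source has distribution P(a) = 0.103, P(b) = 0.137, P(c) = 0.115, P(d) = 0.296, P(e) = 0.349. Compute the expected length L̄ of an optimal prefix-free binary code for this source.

2.218 bits/symbol

Repeatedly combine the two least-probable nodes; the expected code length is the sum of the merged weights.
merge 103/1000 + 23/200 → 109/500
merge 137/1000 + 109/500 → 71/200
merge 37/125 + 349/1000 → 129/200
merge 71/200 + 129/200 → 1
L = 109/500 + 71/200 + 129/200 + 1 = 1109/500 = 2.218 bits/symbol.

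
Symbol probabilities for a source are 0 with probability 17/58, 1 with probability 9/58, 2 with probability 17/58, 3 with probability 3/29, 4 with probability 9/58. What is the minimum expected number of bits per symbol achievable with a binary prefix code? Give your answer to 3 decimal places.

Repeatedly combine the two least-probable nodes; the expected code length is the sum of the merged weights.
merge 3/29 + 9/58 → 15/58
merge 9/58 + 15/58 → 12/29
merge 17/58 + 17/58 → 17/29
merge 12/29 + 17/29 → 1
L = 15/58 + 12/29 + 17/29 + 1 = 131/58 ≈ 2.259 bits/symbol.

2.259 bits/symbol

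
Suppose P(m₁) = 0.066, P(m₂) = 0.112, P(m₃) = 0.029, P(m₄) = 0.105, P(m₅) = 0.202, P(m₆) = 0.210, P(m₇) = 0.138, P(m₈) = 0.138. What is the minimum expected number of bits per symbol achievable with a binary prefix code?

Repeatedly combine the two least-probable nodes; the expected code length is the sum of the merged weights.
merge 29/1000 + 33/500 → 19/200
merge 19/200 + 21/200 → 1/5
merge 14/125 + 69/500 → 1/4
merge 69/500 + 1/5 → 169/500
merge 101/500 + 21/100 → 103/250
merge 1/4 + 169/500 → 147/250
merge 103/250 + 147/250 → 1
L = 19/200 + 1/5 + 1/4 + 169/500 + 103/250 + 147/250 + 1 = 2883/1000 = 2.883 bits/symbol.

2.883 bits/symbol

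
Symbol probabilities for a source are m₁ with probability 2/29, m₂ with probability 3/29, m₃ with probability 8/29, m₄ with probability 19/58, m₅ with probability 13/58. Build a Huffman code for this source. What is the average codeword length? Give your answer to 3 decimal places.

2.172 bits/symbol

Repeatedly combine the two least-probable nodes; the expected code length is the sum of the merged weights.
merge 2/29 + 3/29 → 5/29
merge 5/29 + 13/58 → 23/58
merge 8/29 + 19/58 → 35/58
merge 23/58 + 35/58 → 1
L = 5/29 + 23/58 + 35/58 + 1 = 63/29 ≈ 2.172 bits/symbol.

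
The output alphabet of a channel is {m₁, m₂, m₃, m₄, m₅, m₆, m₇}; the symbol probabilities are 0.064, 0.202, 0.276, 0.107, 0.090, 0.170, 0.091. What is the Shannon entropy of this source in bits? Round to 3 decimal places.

H = −Σ pᵢ log₂ pᵢ.
−0.064·log₂(0.064) = 0.2538
−0.202·log₂(0.202) = 0.4661
−0.276·log₂(0.276) = 0.5126
−0.107·log₂(0.107) = 0.3450
−0.090·log₂(0.090) = 0.3127
−0.170·log₂(0.170) = 0.4346
−0.091·log₂(0.091) = 0.3147
Sum ≈ 2.6395 → 2.639 bits.

2.639 bits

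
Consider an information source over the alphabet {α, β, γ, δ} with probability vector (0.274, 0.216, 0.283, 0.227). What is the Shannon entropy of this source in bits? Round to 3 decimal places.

1.990 bits

H = −Σ pᵢ log₂ pᵢ.
−0.274·log₂(0.274) = 0.5118
−0.216·log₂(0.216) = 0.4776
−0.283·log₂(0.283) = 0.5154
−0.227·log₂(0.227) = 0.4856
Sum ≈ 1.9903 → 1.990 bits.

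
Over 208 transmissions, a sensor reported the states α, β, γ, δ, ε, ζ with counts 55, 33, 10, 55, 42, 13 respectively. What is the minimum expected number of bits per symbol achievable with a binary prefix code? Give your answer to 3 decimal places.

Probabilities are the counts divided by 208.
Repeatedly combine the two least-probable nodes; the expected code length is the sum of the merged weights.
merge 5/104 + 1/16 → 23/208
merge 23/208 + 33/208 → 7/26
merge 21/104 + 55/208 → 97/208
merge 55/208 + 7/26 → 111/208
merge 97/208 + 111/208 → 1
L = 23/208 + 7/26 + 97/208 + 111/208 + 1 = 495/208 ≈ 2.380 bits/symbol.

2.380 bits/symbol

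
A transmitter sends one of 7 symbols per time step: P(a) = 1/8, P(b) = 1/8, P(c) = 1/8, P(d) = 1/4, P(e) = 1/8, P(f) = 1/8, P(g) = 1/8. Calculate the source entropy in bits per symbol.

Each probability is a power of 1/2, so log₂(1/p) is an integer.
H = Σ p·log₂(1/p) = 1/8·3 + 1/8·3 + 1/8·3 + 1/4·2 + 1/8·3 + 1/8·3 + 1/8·3 = 2.75 bits.

2.75 bits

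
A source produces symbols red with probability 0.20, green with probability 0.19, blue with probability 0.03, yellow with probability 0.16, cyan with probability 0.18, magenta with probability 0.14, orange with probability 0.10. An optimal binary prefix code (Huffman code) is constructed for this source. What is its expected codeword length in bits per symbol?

2.74 bits/symbol

Repeatedly combine the two least-probable nodes; the expected code length is the sum of the merged weights.
merge 3/100 + 1/10 → 13/100
merge 13/100 + 7/50 → 27/100
merge 4/25 + 9/50 → 17/50
merge 19/100 + 1/5 → 39/100
merge 27/100 + 17/50 → 61/100
merge 39/100 + 61/100 → 1
L = 13/100 + 27/100 + 17/50 + 39/100 + 61/100 + 1 = 137/50 = 2.74 bits/symbol.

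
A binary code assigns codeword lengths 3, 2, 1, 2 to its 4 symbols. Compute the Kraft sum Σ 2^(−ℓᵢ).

With common denominator 2^3 = 8: Σ 2^(−ℓᵢ) = 1/8 + 2/8 + 4/8 + 2/8 = 9/8 = 1.125.

1.125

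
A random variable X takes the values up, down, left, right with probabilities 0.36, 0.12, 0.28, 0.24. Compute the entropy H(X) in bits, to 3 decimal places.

H = −Σ pᵢ log₂ pᵢ.
−0.36·log₂(0.36) = 0.5306
−0.12·log₂(0.12) = 0.3671
−0.28·log₂(0.28) = 0.5142
−0.24·log₂(0.24) = 0.4941
Sum ≈ 1.9060 → 1.906 bits.

1.906 bits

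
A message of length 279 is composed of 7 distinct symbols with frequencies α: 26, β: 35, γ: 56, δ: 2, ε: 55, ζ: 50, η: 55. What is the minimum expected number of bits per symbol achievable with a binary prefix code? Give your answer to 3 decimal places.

Probabilities are the counts divided by 279.
Repeatedly combine the two least-probable nodes; the expected code length is the sum of the merged weights.
merge 2/279 + 26/279 → 28/279
merge 28/279 + 35/279 → 7/31
merge 50/279 + 55/279 → 35/93
merge 55/279 + 56/279 → 37/93
merge 7/31 + 35/93 → 56/93
merge 37/93 + 56/93 → 1
L = 28/279 + 7/31 + 35/93 + 37/93 + 56/93 + 1 = 754/279 ≈ 2.703 bits/symbol.

2.703 bits/symbol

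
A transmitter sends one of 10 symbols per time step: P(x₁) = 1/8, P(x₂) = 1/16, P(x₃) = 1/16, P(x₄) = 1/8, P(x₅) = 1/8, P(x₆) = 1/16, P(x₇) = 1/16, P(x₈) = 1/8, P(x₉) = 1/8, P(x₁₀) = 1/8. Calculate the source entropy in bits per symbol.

Each probability is a power of 1/2, so log₂(1/p) is an integer.
H = Σ p·log₂(1/p) = 1/8·3 + 1/16·4 + 1/16·4 + 1/8·3 + 1/8·3 + 1/16·4 + 1/16·4 + 1/8·3 + 1/8·3 + 1/8·3 = 3.25 bits.

3.25 bits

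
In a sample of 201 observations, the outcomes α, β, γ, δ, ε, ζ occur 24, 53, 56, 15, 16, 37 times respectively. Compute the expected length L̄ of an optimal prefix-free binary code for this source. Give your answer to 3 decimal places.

2.428 bits/symbol

Probabilities are the counts divided by 201.
Repeatedly combine the two least-probable nodes; the expected code length is the sum of the merged weights.
merge 5/67 + 16/201 → 31/201
merge 8/67 + 31/201 → 55/201
merge 37/201 + 53/201 → 30/67
merge 55/201 + 56/201 → 37/67
merge 30/67 + 37/67 → 1
L = 31/201 + 55/201 + 30/67 + 37/67 + 1 = 488/201 ≈ 2.428 bits/symbol.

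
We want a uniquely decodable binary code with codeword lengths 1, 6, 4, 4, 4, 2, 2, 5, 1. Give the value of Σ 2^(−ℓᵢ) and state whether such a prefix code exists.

1.734375; no

With common denominator 2^6 = 64: Σ 2^(−ℓᵢ) = 32/64 + 1/64 + 4/64 + 4/64 + 4/64 + 16/64 + 16/64 + 2/64 + 32/64 = 111/64 = 1.734375.
Kraft's inequality requires Σ ≤ 1; here Σ = 1.734375 > 1, so no such prefix code exists.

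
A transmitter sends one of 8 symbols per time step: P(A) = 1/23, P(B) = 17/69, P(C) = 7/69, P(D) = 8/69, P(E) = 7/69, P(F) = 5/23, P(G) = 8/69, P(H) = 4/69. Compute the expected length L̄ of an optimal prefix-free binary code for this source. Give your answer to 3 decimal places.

Repeatedly combine the two least-probable nodes; the expected code length is the sum of the merged weights.
merge 1/23 + 4/69 → 7/69
merge 7/69 + 7/69 → 14/69
merge 7/69 + 8/69 → 5/23
merge 8/69 + 14/69 → 22/69
merge 5/23 + 5/23 → 10/23
merge 17/69 + 22/69 → 13/23
merge 10/23 + 13/23 → 1
L = 7/69 + 14/69 + 5/23 + 22/69 + 10/23 + 13/23 + 1 = 196/69 ≈ 2.841 bits/symbol.

2.841 bits/symbol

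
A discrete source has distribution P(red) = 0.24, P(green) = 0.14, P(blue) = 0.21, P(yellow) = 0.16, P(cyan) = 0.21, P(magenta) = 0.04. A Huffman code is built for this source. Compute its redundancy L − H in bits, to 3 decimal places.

Entropy H = −Σ p log₂ p ≈ 2.4457 bits.
Huffman merges: 1/25+7/50→9/50; 4/25+9/50→17/50; 21/100+21/100→21/50; 6/25+17/50→29/50; 21/50+29/50→1. L = 63/25 ≈ 2.5200.
L − H = 2.5200 − 2.4457 = 0.074 bits.

0.074 bits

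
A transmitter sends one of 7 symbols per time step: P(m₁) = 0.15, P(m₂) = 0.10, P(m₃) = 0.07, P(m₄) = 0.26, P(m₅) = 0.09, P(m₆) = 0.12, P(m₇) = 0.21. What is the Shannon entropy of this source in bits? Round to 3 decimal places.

H = −Σ pᵢ log₂ pᵢ.
−0.15·log₂(0.15) = 0.4105
−0.10·log₂(0.10) = 0.3322
−0.07·log₂(0.07) = 0.2686
−0.26·log₂(0.26) = 0.5053
−0.09·log₂(0.09) = 0.3127
−0.12·log₂(0.12) = 0.3671
−0.21·log₂(0.21) = 0.4728
Sum ≈ 2.6691 → 2.669 bits.

2.669 bits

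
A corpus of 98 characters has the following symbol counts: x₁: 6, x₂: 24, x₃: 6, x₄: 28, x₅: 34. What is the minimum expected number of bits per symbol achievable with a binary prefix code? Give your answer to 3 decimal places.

2.122 bits/symbol

Probabilities are the counts divided by 98.
Repeatedly combine the two least-probable nodes; the expected code length is the sum of the merged weights.
merge 3/49 + 3/49 → 6/49
merge 6/49 + 12/49 → 18/49
merge 2/7 + 17/49 → 31/49
merge 18/49 + 31/49 → 1
L = 6/49 + 18/49 + 31/49 + 1 = 104/49 ≈ 2.122 bits/symbol.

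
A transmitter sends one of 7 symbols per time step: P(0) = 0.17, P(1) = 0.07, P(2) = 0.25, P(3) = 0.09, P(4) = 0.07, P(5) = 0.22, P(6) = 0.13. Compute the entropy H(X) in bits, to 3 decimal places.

2.648 bits

H = −Σ pᵢ log₂ pᵢ.
−0.17·log₂(0.17) = 0.4346
−0.07·log₂(0.07) = 0.2686
−0.25·log₂(0.25) = 0.5000
−0.09·log₂(0.09) = 0.3127
−0.07·log₂(0.07) = 0.2686
−0.22·log₂(0.22) = 0.4806
−0.13·log₂(0.13) = 0.3826
Sum ≈ 2.6476 → 2.648 bits.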